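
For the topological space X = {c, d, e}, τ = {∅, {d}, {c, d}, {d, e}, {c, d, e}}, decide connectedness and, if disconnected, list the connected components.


(X, τ) is connected.

Find clopen sets (U ∈ τ with X ∖ U ∈ τ):
  U = ∅, X ∖ U = {c, d, e} — both open, so U is clopen.
  U = {c, d, e}, X ∖ U = ∅ — both open, so U is clopen.
Only trivial clopens (∅ and X) exist, so (X, τ) is connected.
Compute connected components by grouping points that agree on all clopens:
  component: {c, d, e}


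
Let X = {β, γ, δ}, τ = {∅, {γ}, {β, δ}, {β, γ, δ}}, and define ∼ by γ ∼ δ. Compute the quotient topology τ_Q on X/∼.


X/∼ = {[β], [γ=δ]}; |τ_Q| = 2.

Equivalence classes: [β], [γ=δ].
Quotient map π: X → X/∼ sends β ↦ [β], γ ↦ [γ=δ], δ ↦ [γ=δ].
For each subset V ⊆ X/∼, compute π^{-1}(V) ⊆ X and check whether π^{-1}(V) ∈ τ. V is open in τ_Q iff π^{-1}(V) ∈ τ.
  V = {}: π^{-1}(V) = ∅ ∈ τ ✓.
  V = {[β]}: π^{-1}(V) = {β} ∉ τ ✗.
  V = {[γ=δ]}: π^{-1}(V) = {γ, δ} ∉ τ ✗.
  V = {[β], [γ=δ]}: π^{-1}(V) = {β, γ, δ} ∈ τ ✓.
Open sets in the quotient: τ_Q = {{}, {[β], [γ=δ]}} (2 elements).


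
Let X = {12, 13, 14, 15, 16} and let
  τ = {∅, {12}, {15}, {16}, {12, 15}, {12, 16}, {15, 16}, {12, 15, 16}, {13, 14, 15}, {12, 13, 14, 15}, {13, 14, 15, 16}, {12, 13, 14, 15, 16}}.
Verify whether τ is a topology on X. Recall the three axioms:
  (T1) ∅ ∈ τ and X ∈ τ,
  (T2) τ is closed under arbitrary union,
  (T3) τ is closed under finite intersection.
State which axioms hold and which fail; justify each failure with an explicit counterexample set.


τ IS a topology on X.

Axiom (T1): ∅ ∈ τ? Yes; X ∈ τ? Yes.
Axiom (T2/T3): check pairwise unions and intersections of members of τ.
All pairwise intersections and unions checked — each lies in τ. Therefore τ satisfies (T1), (T2), (T3): it IS a topology on X.


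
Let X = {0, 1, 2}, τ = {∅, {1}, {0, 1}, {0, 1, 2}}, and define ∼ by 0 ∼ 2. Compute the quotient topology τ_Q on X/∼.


X/∼ = {[0=2], [1]}; |τ_Q| = 3.

Equivalence classes: [0=2], [1].
Quotient map π: X → X/∼ sends 0 ↦ [0=2], 1 ↦ [1], 2 ↦ [0=2].
For each subset V ⊆ X/∼, compute π^{-1}(V) ⊆ X and check whether π^{-1}(V) ∈ τ. V is open in τ_Q iff π^{-1}(V) ∈ τ.
  V = {}: π^{-1}(V) = ∅ ∈ τ ✓.
  V = {[0=2]}: π^{-1}(V) = {0, 2} ∉ τ ✗.
  V = {[1]}: π^{-1}(V) = {1} ∈ τ ✓.
  V = {[0=2], [1]}: π^{-1}(V) = {0, 1, 2} ∈ τ ✓.
Open sets in the quotient: τ_Q = {{}, {[1]}, {[0=2], [1]}} (3 elements).


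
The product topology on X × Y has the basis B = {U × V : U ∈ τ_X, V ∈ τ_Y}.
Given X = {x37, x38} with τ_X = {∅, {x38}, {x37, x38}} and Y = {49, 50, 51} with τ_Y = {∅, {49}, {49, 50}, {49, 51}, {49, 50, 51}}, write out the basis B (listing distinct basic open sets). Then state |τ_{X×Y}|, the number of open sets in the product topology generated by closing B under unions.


Basis B = {∅ × ∅, {x38} × {49}, {x37, x38} × {49}, {x38} × {49, 50}, {x38} × {49, 51}, {x38} × {49, 50, 51}, {x37, x38} × {49, 50}, {x37, x38} × {49, 51}, {x37, x38} × {49, 50, 51}}; |τ_{X×Y}| = 14.

Enumerate products U × V with U ∈ τ_X, V ∈ τ_Y (deduplicated):
  ∅ × ∅ = {} (∅)
  {x38} × {49} = {(x38,49)}
  {x37, x38} × {49} = {(x37,49), (x38,49)}
  {x38} × {49, 50} = {(x38,49), (x38,50)}
  {x38} × {49, 51} = {(x38,49), (x38,51)}
  {x38} × {49, 50, 51} = {(x38,49), (x38,50), (x38,51)}
  {x37, x38} × {49, 50} = {(x37,49), (x37,50), (x38,49), (x38,50)}
  {x37, x38} × {49, 51} = {(x37,49), (x37,51), (x38,49), (x38,51)}
  {x37, x38} × {49, 50, 51} = {(x37,49), (x37,50), (x37,51), (x38,49), (x38,50), (x38,51)}
These 9 distinct sets form the basis B.
Close under arbitrary unions to get τ_{X×Y}; counting gives |τ_{X×Y}| = 14.


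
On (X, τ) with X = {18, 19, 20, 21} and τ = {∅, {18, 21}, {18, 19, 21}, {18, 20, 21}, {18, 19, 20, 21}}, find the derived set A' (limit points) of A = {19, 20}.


A' = ∅

For each x ∈ X, list the open sets U ∈ τ with x ∈ U, then check whether U ∩ (A ∖ {x}) ≠ ∅ for every such U.
  x = 18: open {18, 21} ∋ x has {18, 21} ∩ (A ∖ {18}) = ∅, so x is NOT a limit point.
  x = 19: open {18, 19, 21} ∋ x has {18, 19, 21} ∩ (A ∖ {19}) = ∅, so x is NOT a limit point.
  x = 20: open {18, 20, 21} ∋ x has {18, 20, 21} ∩ (A ∖ {20}) = ∅, so x is NOT a limit point.
  x = 21: open {18, 21} ∋ x has {18, 21} ∩ (A ∖ {21}) = ∅, so x is NOT a limit point.
Collecting: A' = ∅.


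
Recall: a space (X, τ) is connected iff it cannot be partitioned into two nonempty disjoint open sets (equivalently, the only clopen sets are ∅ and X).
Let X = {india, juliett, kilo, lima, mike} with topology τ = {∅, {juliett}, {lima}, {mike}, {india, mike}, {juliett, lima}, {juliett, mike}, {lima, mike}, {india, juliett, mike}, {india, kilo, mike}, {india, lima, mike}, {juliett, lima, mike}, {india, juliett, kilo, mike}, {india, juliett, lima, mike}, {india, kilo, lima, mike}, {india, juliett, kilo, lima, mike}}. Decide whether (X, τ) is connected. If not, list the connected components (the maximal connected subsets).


(X, τ) is disconnected; components = [{juliett}, {lima}, {india, kilo, mike}].

Find clopen sets (U ∈ τ with X ∖ U ∈ τ):
  U = ∅, X ∖ U = {india, juliett, kilo, lima, mike} — both open, so U is clopen.
  U = {juliett}, X ∖ U = {india, kilo, lima, mike} — both open, so U is clopen.
  U = {lima}, X ∖ U = {india, juliett, kilo, mike} — both open, so U is clopen.
  U = {juliett, lima}, X ∖ U = {india, kilo, mike} — both open, so U is clopen.
  U = {india, kilo, mike}, X ∖ U = {juliett, lima} — both open, so U is clopen.
  U = {india, juliett, kilo, mike}, X ∖ U = {lima} — both open, so U is clopen.
  U = {india, kilo, lima, mike}, X ∖ U = {juliett} — both open, so U is clopen.
  U = {india, juliett, kilo, lima, mike}, X ∖ U = ∅ — both open, so U is clopen.
Nontrivial clopen(s) exist: e.g. {juliett, lima}. So (X, τ) is disconnected.
Compute connected components by grouping points that agree on all clopens:
  component: {juliett}
  component: {lima}
  component: {india, kilo, mike}


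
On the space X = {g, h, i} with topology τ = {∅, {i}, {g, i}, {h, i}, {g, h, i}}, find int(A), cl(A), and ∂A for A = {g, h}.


int(A) = ∅, cl(A) = {g, h}, ∂A = {g, h}.

Closed sets in (X, τ) are complements of opens:
  closed(X, τ) = {∅, {g}, {h}, {g, h}, {g, h, i}}.
int(A) = ⋃ {U ∈ τ : U ⊆ A}. Opens contained in A: ∅.
Taking the union of these: int(A) = ∅.
cl(A) = ⋂ {C closed : A ⊆ C}. Closed sets containing A: {g, h}, {g, h, i}.
Intersecting these: cl(A) = {g, h}.
∂A = cl(A) ∖ int(A) = {g, h} ∖ ∅ = {g, h}.


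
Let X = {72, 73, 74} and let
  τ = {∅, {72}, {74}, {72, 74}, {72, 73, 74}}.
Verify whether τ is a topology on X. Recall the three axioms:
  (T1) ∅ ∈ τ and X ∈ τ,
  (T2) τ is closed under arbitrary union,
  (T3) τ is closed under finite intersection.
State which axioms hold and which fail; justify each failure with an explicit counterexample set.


τ IS a topology on X.

Axiom (T1): ∅ ∈ τ? Yes; X ∈ τ? Yes.
Axiom (T2/T3): check pairwise unions and intersections of members of τ.
All pairwise intersections and unions checked — each lies in τ. Therefore τ satisfies (T1), (T2), (T3): it IS a topology on X.


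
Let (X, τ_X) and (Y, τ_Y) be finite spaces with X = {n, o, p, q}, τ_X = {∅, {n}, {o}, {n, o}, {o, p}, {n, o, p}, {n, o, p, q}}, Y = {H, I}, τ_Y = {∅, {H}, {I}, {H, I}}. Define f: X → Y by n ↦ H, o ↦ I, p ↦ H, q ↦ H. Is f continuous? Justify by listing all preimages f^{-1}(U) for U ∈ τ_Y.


f is NOT continuous.

Compute f^{-1}(U) for each U ∈ τ_Y:
  U = ∅: f^{-1}(U) = ∅ ∈ τ_X ✓.
  U = {H}: f^{-1}(U) = {n, p, q} ∉ τ_X ✗.
  U = {I}: f^{-1}(U) = {o} ∈ τ_X ✓.
  U = {H, I}: f^{-1}(U) = {n, o, p, q} ∈ τ_X ✓.
Found U = {H} with f^{-1}(U) = {n, p, q} not in τ_X. Therefore f is NOT continuous.


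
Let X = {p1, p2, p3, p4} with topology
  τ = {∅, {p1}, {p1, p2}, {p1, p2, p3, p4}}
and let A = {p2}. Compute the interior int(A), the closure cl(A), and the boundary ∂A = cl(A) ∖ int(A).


int(A) = ∅, cl(A) = {p2, p3, p4}, ∂A = {p2, p3, p4}.

Closed sets in (X, τ) are complements of opens:
  closed(X, τ) = {∅, {p3, p4}, {p2, p3, p4}, {p1, p2, p3, p4}}.
int(A) = ⋃ {U ∈ τ : U ⊆ A}. Opens contained in A: ∅.
Taking the union of these: int(A) = ∅.
cl(A) = ⋂ {C closed : A ⊆ C}. Closed sets containing A: {p2, p3, p4}, {p1, p2, p3, p4}.
Intersecting these: cl(A) = {p2, p3, p4}.
∂A = cl(A) ∖ int(A) = {p2, p3, p4} ∖ ∅ = {p2, p3, p4}.


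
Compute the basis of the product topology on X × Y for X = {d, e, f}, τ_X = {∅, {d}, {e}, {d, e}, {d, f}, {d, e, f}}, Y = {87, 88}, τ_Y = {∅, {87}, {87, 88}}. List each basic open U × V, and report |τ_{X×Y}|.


Basis B = {∅ × ∅, {d} × {87}, {e} × {87}, {d} × {87, 88}, {d, e} × {87}, {d, f} × {87}, {e} × {87, 88}, {d, e, f} × {87}, {d, e} × {87, 88}, {d, f} × {87, 88}, {d, e, f} × {87, 88}}; |τ_{X×Y}| = 18.

Enumerate products U × V with U ∈ τ_X, V ∈ τ_Y (deduplicated):
  ∅ × ∅ = {} (∅)
  {d} × {87} = {(d,87)}
  {e} × {87} = {(e,87)}
  {d} × {87, 88} = {(d,87), (d,88)}
  {d, e} × {87} = {(d,87), (e,87)}
  {d, f} × {87} = {(d,87), (f,87)}
  {e} × {87, 88} = {(e,87), (e,88)}
  {d, e, f} × {87} = {(d,87), (e,87), (f,87)}
  {d, e} × {87, 88} = {(d,87), (d,88), (e,87), (e,88)}
  {d, f} × {87, 88} = {(d,87), (d,88), (f,87), (f,88)}
  {d, e, f} × {87, 88} = {(d,87), (d,88), (e,87), (e,88), (f,87), (f,88)}
These 11 distinct sets form the basis B.
Close under arbitrary unions to get τ_{X×Y}; counting gives |τ_{X×Y}| = 18.


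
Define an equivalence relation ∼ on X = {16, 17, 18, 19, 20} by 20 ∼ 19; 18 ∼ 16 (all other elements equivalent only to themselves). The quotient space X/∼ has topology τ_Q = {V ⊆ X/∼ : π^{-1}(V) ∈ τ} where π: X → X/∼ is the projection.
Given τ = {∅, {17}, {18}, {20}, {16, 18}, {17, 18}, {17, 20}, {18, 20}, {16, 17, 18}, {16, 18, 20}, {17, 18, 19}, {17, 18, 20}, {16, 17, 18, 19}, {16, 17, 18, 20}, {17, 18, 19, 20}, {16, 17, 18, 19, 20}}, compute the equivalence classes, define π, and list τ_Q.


X/∼ = {[16=18], [17], [19=20]}; |τ_Q| = 5.

Equivalence classes: [16=18], [17], [19=20].
Quotient map π: X → X/∼ sends 16 ↦ [16=18], 17 ↦ [17], 18 ↦ [16=18], 19 ↦ [19=20], 20 ↦ [19=20].
For each subset V ⊆ X/∼, compute π^{-1}(V) ⊆ X and check whether π^{-1}(V) ∈ τ. V is open in τ_Q iff π^{-1}(V) ∈ τ.
  V = {}: π^{-1}(V) = ∅ ∈ τ ✓.
  V = {[16=18]}: π^{-1}(V) = {16, 18} ∈ τ ✓.
  V = {[17]}: π^{-1}(V) = {17} ∈ τ ✓.
  V = {[16=18], [17]}: π^{-1}(V) = {16, 17, 18} ∈ τ ✓.
  V = {[19=20]}: π^{-1}(V) = {19, 20} ∉ τ ✗.
  V = {[16=18], [19=20]}: π^{-1}(V) = {16, 18, 19, 20} ∉ τ ✗.
  V = {[17], [19=20]}: π^{-1}(V) = {17, 19, 20} ∉ τ ✗.
  V = {[16=18], [17], [19=20]}: π^{-1}(V) = {16, 17, 18, 19, 20} ∈ τ ✓.
Open sets in the quotient: τ_Q = {{}, {[16=18]}, {[17]}, {[16=18], [17]}, {[16=18], [17], [19=20]}} (5 elements).


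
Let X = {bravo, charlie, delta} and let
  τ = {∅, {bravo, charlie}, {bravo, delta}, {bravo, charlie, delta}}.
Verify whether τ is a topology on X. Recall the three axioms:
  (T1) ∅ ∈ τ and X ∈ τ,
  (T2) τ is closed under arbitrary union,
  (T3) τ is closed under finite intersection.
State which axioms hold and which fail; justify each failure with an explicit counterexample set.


τ is NOT a topology on X.

Axiom (T1): ∅ ∈ τ? Yes; X ∈ τ? Yes.
Axiom (T2/T3): check pairwise unions and intersections of members of τ.
Counterexample for (T3): {bravo, charlie} ∩ {bravo, delta} = {bravo} ∉ τ. Therefore τ is NOT a topology.


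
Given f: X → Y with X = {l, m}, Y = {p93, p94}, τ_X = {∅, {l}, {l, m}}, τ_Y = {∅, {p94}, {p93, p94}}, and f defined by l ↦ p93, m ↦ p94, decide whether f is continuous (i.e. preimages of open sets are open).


f is NOT continuous.

Compute f^{-1}(U) for each U ∈ τ_Y:
  U = ∅: f^{-1}(U) = ∅ ∈ τ_X ✓.
  U = {p94}: f^{-1}(U) = {m} ∉ τ_X ✗.
  U = {p93, p94}: f^{-1}(U) = {l, m} ∈ τ_X ✓.
Found U = {p94} with f^{-1}(U) = {m} not in τ_X. Therefore f is NOT continuous.


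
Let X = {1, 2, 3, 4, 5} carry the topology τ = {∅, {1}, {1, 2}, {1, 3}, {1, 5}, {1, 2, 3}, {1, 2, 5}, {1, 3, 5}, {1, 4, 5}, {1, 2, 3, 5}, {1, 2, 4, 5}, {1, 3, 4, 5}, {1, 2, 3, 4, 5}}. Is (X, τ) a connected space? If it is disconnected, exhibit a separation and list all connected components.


(X, τ) is connected.

Find clopen sets (U ∈ τ with X ∖ U ∈ τ):
  U = ∅, X ∖ U = {1, 2, 3, 4, 5} — both open, so U is clopen.
  U = {1, 2, 3, 4, 5}, X ∖ U = ∅ — both open, so U is clopen.
Only trivial clopens (∅ and X) exist, so (X, τ) is connected.
Compute connected components by grouping points that agree on all clopens:
  component: {1, 2, 3, 4, 5}


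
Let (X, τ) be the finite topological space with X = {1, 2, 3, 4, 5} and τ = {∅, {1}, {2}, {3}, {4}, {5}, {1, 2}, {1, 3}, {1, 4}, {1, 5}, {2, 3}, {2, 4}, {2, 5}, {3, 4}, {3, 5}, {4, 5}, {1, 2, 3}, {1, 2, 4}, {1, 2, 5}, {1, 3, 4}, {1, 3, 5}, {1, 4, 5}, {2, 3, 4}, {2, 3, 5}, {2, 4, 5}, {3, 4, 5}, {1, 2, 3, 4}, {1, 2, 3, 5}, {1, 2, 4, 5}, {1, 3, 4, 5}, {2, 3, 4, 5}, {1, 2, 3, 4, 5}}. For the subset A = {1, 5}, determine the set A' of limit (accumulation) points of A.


A' = ∅

For each x ∈ X, list the open sets U ∈ τ with x ∈ U, then check whether U ∩ (A ∖ {x}) ≠ ∅ for every such U.
  x = 1: open {1} ∋ x has {1} ∩ (A ∖ {1}) = ∅, so x is NOT a limit point.
  x = 2: open {2} ∋ x has {2} ∩ (A ∖ {2}) = ∅, so x is NOT a limit point.
  x = 3: open {3} ∋ x has {3} ∩ (A ∖ {3}) = ∅, so x is NOT a limit point.
  x = 4: open {4} ∋ x has {4} ∩ (A ∖ {4}) = ∅, so x is NOT a limit point.
  x = 5: open {5} ∋ x has {5} ∩ (A ∖ {5}) = ∅, so x is NOT a limit point.
Collecting: A' = ∅.


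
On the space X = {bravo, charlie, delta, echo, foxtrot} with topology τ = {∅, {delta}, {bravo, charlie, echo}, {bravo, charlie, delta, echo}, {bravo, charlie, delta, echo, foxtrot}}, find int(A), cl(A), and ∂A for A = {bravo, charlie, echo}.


int(A) = {bravo, charlie, echo}, cl(A) = {bravo, charlie, echo, foxtrot}, ∂A = {foxtrot}.

Closed sets in (X, τ) are complements of opens:
  closed(X, τ) = {∅, {foxtrot}, {delta, foxtrot}, {bravo, charlie, echo, foxtrot}, {bravo, charlie, delta, echo, foxtrot}}.
int(A) = ⋃ {U ∈ τ : U ⊆ A}. Opens contained in A: ∅, {bravo, charlie, echo}.
Taking the union of these: int(A) = {bravo, charlie, echo}.
cl(A) = ⋂ {C closed : A ⊆ C}. Closed sets containing A: {bravo, charlie, echo, foxtrot}, {bravo, charlie, delta, echo, foxtrot}.
Intersecting these: cl(A) = {bravo, charlie, echo, foxtrot}.
∂A = cl(A) ∖ int(A) = {bravo, charlie, echo, foxtrot} ∖ {bravo, charlie, echo} = {foxtrot}.


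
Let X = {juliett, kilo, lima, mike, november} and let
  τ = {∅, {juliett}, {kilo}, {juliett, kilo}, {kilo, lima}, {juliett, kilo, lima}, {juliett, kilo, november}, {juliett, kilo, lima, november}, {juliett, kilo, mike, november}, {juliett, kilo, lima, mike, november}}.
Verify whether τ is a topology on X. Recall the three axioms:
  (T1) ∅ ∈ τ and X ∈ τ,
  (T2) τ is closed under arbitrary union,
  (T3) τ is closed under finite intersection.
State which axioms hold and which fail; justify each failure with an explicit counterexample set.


τ IS a topology on X.

Axiom (T1): ∅ ∈ τ? Yes; X ∈ τ? Yes.
Axiom (T2/T3): check pairwise unions and intersections of members of τ.
All pairwise intersections and unions checked — each lies in τ. Therefore τ satisfies (T1), (T2), (T3): it IS a topology on X.


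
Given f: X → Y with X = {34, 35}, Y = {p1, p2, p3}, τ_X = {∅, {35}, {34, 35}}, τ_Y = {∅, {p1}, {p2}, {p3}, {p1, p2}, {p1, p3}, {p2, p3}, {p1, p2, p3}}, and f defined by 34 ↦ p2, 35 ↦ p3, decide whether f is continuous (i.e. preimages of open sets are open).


f is NOT continuous.

Compute f^{-1}(U) for each U ∈ τ_Y:
  U = ∅: f^{-1}(U) = ∅ ∈ τ_X ✓.
  U = {p1}: f^{-1}(U) = ∅ ∈ τ_X ✓.
  U = {p2}: f^{-1}(U) = {34} ∉ τ_X ✗.
  U = {p3}: f^{-1}(U) = {35} ∈ τ_X ✓.
  U = {p1, p2}: f^{-1}(U) = {34} ∉ τ_X ✗.
  U = {p1, p3}: f^{-1}(U) = {35} ∈ τ_X ✓.
  U = {p2, p3}: f^{-1}(U) = {34, 35} ∈ τ_X ✓.
  U = {p1, p2, p3}: f^{-1}(U) = {34, 35} ∈ τ_X ✓.
Found U = {p2} with f^{-1}(U) = {34} not in τ_X. Therefore f is NOT continuous.


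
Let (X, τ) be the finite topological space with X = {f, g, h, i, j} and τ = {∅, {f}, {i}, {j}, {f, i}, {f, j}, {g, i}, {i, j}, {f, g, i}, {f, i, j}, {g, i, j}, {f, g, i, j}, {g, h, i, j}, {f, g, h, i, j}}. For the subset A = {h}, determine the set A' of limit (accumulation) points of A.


A' = ∅

For each x ∈ X, list the open sets U ∈ τ with x ∈ U, then check whether U ∩ (A ∖ {x}) ≠ ∅ for every such U.
  x = f: open {f} ∋ x has {f} ∩ (A ∖ {f}) = ∅, so x is NOT a limit point.
  x = g: open {g, i} ∋ x has {g, i} ∩ (A ∖ {g}) = ∅, so x is NOT a limit point.
  x = h: open {g, h, i, j} ∋ x has {g, h, i, j} ∩ (A ∖ {h}) = ∅, so x is NOT a limit point.
  x = i: open {i} ∋ x has {i} ∩ (A ∖ {i}) = ∅, so x is NOT a limit point.
  x = j: open {j} ∋ x has {j} ∩ (A ∖ {j}) = ∅, so x is NOT a limit point.
Collecting: A' = ∅.


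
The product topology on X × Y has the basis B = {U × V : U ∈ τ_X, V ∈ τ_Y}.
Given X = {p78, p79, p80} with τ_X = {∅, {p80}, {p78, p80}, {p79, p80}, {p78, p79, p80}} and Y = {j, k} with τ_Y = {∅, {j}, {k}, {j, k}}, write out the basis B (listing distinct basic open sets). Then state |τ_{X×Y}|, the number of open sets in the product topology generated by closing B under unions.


Basis B = {∅ × ∅, {p80} × {j}, {p80} × {k}, {p78, p80} × {j}, {p78, p80} × {k}, {p79, p80} × {j}, {p79, p80} × {k}, {p80} × {j, k}, {p78, p79, p80} × {j}, {p78, p79, p80} × {k}, {p78, p80} × {j, k}, {p79, p80} × {j, k}, {p78, p79, p80} × {j, k}}; |τ_{X×Y}| = 25.

Enumerate products U × V with U ∈ τ_X, V ∈ τ_Y (deduplicated):
  ∅ × ∅ = {} (∅)
  {p80} × {j} = {(p80,j)}
  {p80} × {k} = {(p80,k)}
  {p78, p80} × {j} = {(p78,j), (p80,j)}
  {p78, p80} × {k} = {(p78,k), (p80,k)}
  {p79, p80} × {j} = {(p79,j), (p80,j)}
  {p79, p80} × {k} = {(p79,k), (p80,k)}
  {p80} × {j, k} = {(p80,j), (p80,k)}
  {p78, p79, p80} × {j} = {(p78,j), (p79,j), (p80,j)}
  {p78, p79, p80} × {k} = {(p78,k), (p79,k), (p80,k)}
  {p78, p80} × {j, k} = {(p78,j), (p78,k), (p80,j), (p80,k)}
  {p79, p80} × {j, k} = {(p79,j), (p79,k), (p80,j), (p80,k)}
  {p78, p79, p80} × {j, k} = {(p78,j), (p78,k), (p79,j), (p79,k), (p80,j), (p80,k)}
These 13 distinct sets form the basis B.
Close under arbitrary unions to get τ_{X×Y}; counting gives |τ_{X×Y}| = 25.


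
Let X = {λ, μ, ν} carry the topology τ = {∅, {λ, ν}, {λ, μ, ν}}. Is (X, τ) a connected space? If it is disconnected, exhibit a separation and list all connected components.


(X, τ) is connected.

Find clopen sets (U ∈ τ with X ∖ U ∈ τ):
  U = ∅, X ∖ U = {λ, μ, ν} — both open, so U is clopen.
  U = {λ, μ, ν}, X ∖ U = ∅ — both open, so U is clopen.
Only trivial clopens (∅ and X) exist, so (X, τ) is connected.
Compute connected components by grouping points that agree on all clopens:
  component: {λ, μ, ν}


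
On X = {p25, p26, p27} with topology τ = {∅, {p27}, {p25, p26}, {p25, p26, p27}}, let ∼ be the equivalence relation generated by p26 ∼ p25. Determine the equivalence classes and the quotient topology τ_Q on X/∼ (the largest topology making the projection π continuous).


X/∼ = {[p25=p26], [p27]}; |τ_Q| = 4.

Equivalence classes: [p25=p26], [p27].
Quotient map π: X → X/∼ sends p25 ↦ [p25=p26], p26 ↦ [p25=p26], p27 ↦ [p27].
For each subset V ⊆ X/∼, compute π^{-1}(V) ⊆ X and check whether π^{-1}(V) ∈ τ. V is open in τ_Q iff π^{-1}(V) ∈ τ.
  V = {}: π^{-1}(V) = ∅ ∈ τ ✓.
  V = {[p25=p26]}: π^{-1}(V) = {p25, p26} ∈ τ ✓.
  V = {[p27]}: π^{-1}(V) = {p27} ∈ τ ✓.
  V = {[p25=p26], [p27]}: π^{-1}(V) = {p25, p26, p27} ∈ τ ✓.
Open sets in the quotient: τ_Q = {{}, {[p25=p26]}, {[p27]}, {[p25=p26], [p27]}} (4 elements).


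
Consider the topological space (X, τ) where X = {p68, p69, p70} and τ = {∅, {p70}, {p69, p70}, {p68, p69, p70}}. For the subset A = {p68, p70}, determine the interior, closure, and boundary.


int(A) = {p70}, cl(A) = {p68, p69, p70}, ∂A = {p68, p69}.

Closed sets in (X, τ) are complements of opens:
  closed(X, τ) = {∅, {p68}, {p68, p69}, {p68, p69, p70}}.
int(A) = ⋃ {U ∈ τ : U ⊆ A}. Opens contained in A: ∅, {p70}.
Taking the union of these: int(A) = {p70}.
cl(A) = ⋂ {C closed : A ⊆ C}. Closed sets containing A: {p68, p69, p70}.
Intersecting these: cl(A) = {p68, p69, p70}.
∂A = cl(A) ∖ int(A) = {p68, p69, p70} ∖ {p70} = {p68, p69}.


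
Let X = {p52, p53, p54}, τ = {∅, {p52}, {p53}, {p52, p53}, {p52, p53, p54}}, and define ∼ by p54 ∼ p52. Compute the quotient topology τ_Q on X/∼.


X/∼ = {[p52=p54], [p53]}; |τ_Q| = 3.

Equivalence classes: [p52=p54], [p53].
Quotient map π: X → X/∼ sends p52 ↦ [p52=p54], p53 ↦ [p53], p54 ↦ [p52=p54].
For each subset V ⊆ X/∼, compute π^{-1}(V) ⊆ X and check whether π^{-1}(V) ∈ τ. V is open in τ_Q iff π^{-1}(V) ∈ τ.
  V = {}: π^{-1}(V) = ∅ ∈ τ ✓.
  V = {[p52=p54]}: π^{-1}(V) = {p52, p54} ∉ τ ✗.
  V = {[p53]}: π^{-1}(V) = {p53} ∈ τ ✓.
  V = {[p52=p54], [p53]}: π^{-1}(V) = {p52, p53, p54} ∈ τ ✓.
Open sets in the quotient: τ_Q = {{}, {[p53]}, {[p52=p54], [p53]}} (3 elements).


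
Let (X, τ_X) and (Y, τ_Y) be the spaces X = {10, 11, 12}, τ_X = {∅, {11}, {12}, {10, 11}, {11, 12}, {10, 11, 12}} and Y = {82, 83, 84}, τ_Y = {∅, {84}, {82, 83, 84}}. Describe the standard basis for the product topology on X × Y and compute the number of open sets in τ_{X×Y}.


Basis B = {∅ × ∅, {11} × {84}, {12} × {84}, {10, 11} × {84}, {11, 12} × {84}, {10, 11, 12} × {84}, {11} × {82, 83, 84}, {12} × {82, 83, 84}, {10, 11} × {82, 83, 84}, {11, 12} × {82, 83, 84}, {10, 11, 12} × {82, 83, 84}}; |τ_{X×Y}| = 18.

Enumerate products U × V with U ∈ τ_X, V ∈ τ_Y (deduplicated):
  ∅ × ∅ = {} (∅)
  {11} × {84} = {(11,84)}
  {12} × {84} = {(12,84)}
  {10, 11} × {84} = {(10,84), (11,84)}
  {11, 12} × {84} = {(11,84), (12,84)}
  {10, 11, 12} × {84} = {(10,84), (11,84), (12,84)}
  {11} × {82, 83, 84} = {(11,82), (11,83), (11,84)}
  {12} × {82, 83, 84} = {(12,82), (12,83), (12,84)}
  {10, 11} × {82, 83, 84} = {(10,82), (10,83), (10,84), (11,82), (11,83), (11,84)}
  {11, 12} × {82, 83, 84} = {(11,82), (11,83), (11,84), (12,82), (12,83), (12,84)}
  {10, 11, 12} × {82, 83, 84} = {(10,82), (10,83), (10,84), (11,82), (11,83), (11,84), (12,82), (12,83), (12,84)}
These 11 distinct sets form the basis B.
Close under arbitrary unions to get τ_{X×Y}; counting gives |τ_{X×Y}| = 18.


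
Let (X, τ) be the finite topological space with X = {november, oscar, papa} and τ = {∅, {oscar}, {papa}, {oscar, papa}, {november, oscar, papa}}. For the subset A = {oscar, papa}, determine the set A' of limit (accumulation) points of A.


A' = {november}

For each x ∈ X, list the open sets U ∈ τ with x ∈ U, then check whether U ∩ (A ∖ {x}) ≠ ∅ for every such U.
  x = november: opens ∋ x are {november, oscar, papa}; each meets A ∖ {november}, so x IS a limit point.
  x = oscar: open {oscar} ∋ x has {oscar} ∩ (A ∖ {oscar}) = ∅, so x is NOT a limit point.
  x = papa: open {papa} ∋ x has {papa} ∩ (A ∖ {papa}) = ∅, so x is NOT a limit point.
Collecting: A' = {november}.


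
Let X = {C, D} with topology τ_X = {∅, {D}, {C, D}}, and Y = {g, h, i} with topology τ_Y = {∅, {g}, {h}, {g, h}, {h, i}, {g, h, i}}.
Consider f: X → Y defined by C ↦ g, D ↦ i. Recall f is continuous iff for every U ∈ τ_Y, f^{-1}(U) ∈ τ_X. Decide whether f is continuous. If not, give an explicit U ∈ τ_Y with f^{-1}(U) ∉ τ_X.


f is NOT continuous.

Compute f^{-1}(U) for each U ∈ τ_Y:
  U = ∅: f^{-1}(U) = ∅ ∈ τ_X ✓.
  U = {g}: f^{-1}(U) = {C} ∉ τ_X ✗.
  U = {h}: f^{-1}(U) = ∅ ∈ τ_X ✓.
  U = {g, h}: f^{-1}(U) = {C} ∉ τ_X ✗.
  U = {h, i}: f^{-1}(U) = {D} ∈ τ_X ✓.
  U = {g, h, i}: f^{-1}(U) = {C, D} ∈ τ_X ✓.
Found U = {g} with f^{-1}(U) = {C} not in τ_X. Therefore f is NOT continuous.


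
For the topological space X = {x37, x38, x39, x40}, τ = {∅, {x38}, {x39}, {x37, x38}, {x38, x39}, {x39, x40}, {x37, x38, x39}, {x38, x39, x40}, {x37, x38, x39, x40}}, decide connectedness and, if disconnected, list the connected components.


(X, τ) is disconnected; components = [{x37, x38}, {x39, x40}].

Find clopen sets (U ∈ τ with X ∖ U ∈ τ):
  U = ∅, X ∖ U = {x37, x38, x39, x40} — both open, so U is clopen.
  U = {x37, x38}, X ∖ U = {x39, x40} — both open, so U is clopen.
  U = {x39, x40}, X ∖ U = {x37, x38} — both open, so U is clopen.
  U = {x37, x38, x39, x40}, X ∖ U = ∅ — both open, so U is clopen.
Nontrivial clopen(s) exist: e.g. {x37, x38}. So (X, τ) is disconnected.
Compute connected components by grouping points that agree on all clopens:
  component: {x37, x38}
  component: {x39, x40}


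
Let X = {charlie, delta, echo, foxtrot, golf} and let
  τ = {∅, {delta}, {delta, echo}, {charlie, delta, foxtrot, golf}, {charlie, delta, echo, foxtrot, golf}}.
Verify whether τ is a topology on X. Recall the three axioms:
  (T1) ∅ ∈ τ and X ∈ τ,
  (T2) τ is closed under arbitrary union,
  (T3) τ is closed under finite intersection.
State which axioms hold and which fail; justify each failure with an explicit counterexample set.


τ IS a topology on X.

Axiom (T1): ∅ ∈ τ? Yes; X ∈ τ? Yes.
Axiom (T2/T3): check pairwise unions and intersections of members of τ.
All pairwise intersections and unions checked — each lies in τ. Therefore τ satisfies (T1), (T2), (T3): it IS a topology on X.


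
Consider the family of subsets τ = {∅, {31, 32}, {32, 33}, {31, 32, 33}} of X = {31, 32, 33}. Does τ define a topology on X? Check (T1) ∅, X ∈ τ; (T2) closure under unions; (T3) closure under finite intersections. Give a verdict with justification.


τ is NOT a topology on X.

Axiom (T1): ∅ ∈ τ? Yes; X ∈ τ? Yes.
Axiom (T2/T3): check pairwise unions and intersections of members of τ.
Counterexample for (T3): {31, 32} ∩ {32, 33} = {32} ∉ τ. Therefore τ is NOT a topology.


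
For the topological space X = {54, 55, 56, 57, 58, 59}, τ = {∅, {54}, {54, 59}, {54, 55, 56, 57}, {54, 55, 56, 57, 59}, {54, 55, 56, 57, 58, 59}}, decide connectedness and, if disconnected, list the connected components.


(X, τ) is connected.

Find clopen sets (U ∈ τ with X ∖ U ∈ τ):
  U = ∅, X ∖ U = {54, 55, 56, 57, 58, 59} — both open, so U is clopen.
  U = {54, 55, 56, 57, 58, 59}, X ∖ U = ∅ — both open, so U is clopen.
Only trivial clopens (∅ and X) exist, so (X, τ) is connected.
Compute connected components by grouping points that agree on all clopens:
  component: {54, 55, 56, 57, 58, 59}


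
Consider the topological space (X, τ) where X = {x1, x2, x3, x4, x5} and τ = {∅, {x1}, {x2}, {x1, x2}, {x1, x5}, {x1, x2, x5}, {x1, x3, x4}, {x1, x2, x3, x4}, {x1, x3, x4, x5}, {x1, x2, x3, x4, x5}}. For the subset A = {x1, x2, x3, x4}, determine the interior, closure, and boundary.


int(A) = {x1, x2, x3, x4}, cl(A) = {x1, x2, x3, x4, x5}, ∂A = {x5}.

Closed sets in (X, τ) are complements of opens:
  closed(X, τ) = {∅, {x2}, {x5}, {x2, x5}, {x3, x4}, {x2, x3, x4}, {x3, x4, x5}, {x1, x3, x4, x5}, {x2, x3, x4, x5}, {x1, x2, x3, x4, x5}}.
int(A) = ⋃ {U ∈ τ : U ⊆ A}. Opens contained in A: ∅, {x1}, {x2}, {x1, x2}, {x1, x3, x4}, {x1, x2, x3, x4}.
Taking the union of these: int(A) = {x1, x2, x3, x4}.
cl(A) = ⋂ {C closed : A ⊆ C}. Closed sets containing A: {x1, x2, x3, x4, x5}.
Intersecting these: cl(A) = {x1, x2, x3, x4, x5}.
∂A = cl(A) ∖ int(A) = {x1, x2, x3, x4, x5} ∖ {x1, x2, x3, x4} = {x5}.


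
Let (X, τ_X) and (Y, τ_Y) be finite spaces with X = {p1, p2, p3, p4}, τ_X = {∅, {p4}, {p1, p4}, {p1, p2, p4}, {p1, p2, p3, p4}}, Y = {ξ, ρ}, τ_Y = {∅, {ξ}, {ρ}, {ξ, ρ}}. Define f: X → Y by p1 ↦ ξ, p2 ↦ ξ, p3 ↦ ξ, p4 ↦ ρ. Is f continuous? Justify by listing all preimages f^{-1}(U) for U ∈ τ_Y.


f is NOT continuous.

Compute f^{-1}(U) for each U ∈ τ_Y:
  U = ∅: f^{-1}(U) = ∅ ∈ τ_X ✓.
  U = {ξ}: f^{-1}(U) = {p1, p2, p3} ∉ τ_X ✗.
  U = {ρ}: f^{-1}(U) = {p4} ∈ τ_X ✓.
  U = {ξ, ρ}: f^{-1}(U) = {p1, p2, p3, p4} ∈ τ_X ✓.
Found U = {ξ} with f^{-1}(U) = {p1, p2, p3} not in τ_X. Therefore f is NOT continuous.


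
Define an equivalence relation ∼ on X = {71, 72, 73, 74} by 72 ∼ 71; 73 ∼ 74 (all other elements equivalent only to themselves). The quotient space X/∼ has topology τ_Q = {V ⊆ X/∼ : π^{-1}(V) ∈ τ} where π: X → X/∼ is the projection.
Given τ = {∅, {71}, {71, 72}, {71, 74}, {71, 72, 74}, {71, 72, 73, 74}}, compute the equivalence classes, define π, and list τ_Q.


X/∼ = {[71=72], [73=74]}; |τ_Q| = 3.

Equivalence classes: [71=72], [73=74].
Quotient map π: X → X/∼ sends 71 ↦ [71=72], 72 ↦ [71=72], 73 ↦ [73=74], 74 ↦ [73=74].
For each subset V ⊆ X/∼, compute π^{-1}(V) ⊆ X and check whether π^{-1}(V) ∈ τ. V is open in τ_Q iff π^{-1}(V) ∈ τ.
  V = {}: π^{-1}(V) = ∅ ∈ τ ✓.
  V = {[71=72]}: π^{-1}(V) = {71, 72} ∈ τ ✓.
  V = {[73=74]}: π^{-1}(V) = {73, 74} ∉ τ ✗.
  V = {[71=72], [73=74]}: π^{-1}(V) = {71, 72, 73, 74} ∈ τ ✓.
Open sets in the quotient: τ_Q = {{}, {[71=72]}, {[71=72], [73=74]}} (3 elements).


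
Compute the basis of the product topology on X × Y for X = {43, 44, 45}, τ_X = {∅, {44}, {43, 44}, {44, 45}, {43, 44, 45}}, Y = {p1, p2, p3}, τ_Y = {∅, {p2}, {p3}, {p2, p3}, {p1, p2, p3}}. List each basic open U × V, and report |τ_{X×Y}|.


Basis B = {∅ × ∅, {44} × {p2}, {44} × {p3}, {43, 44} × {p2}, {43, 44} × {p3}, {44} × {p2, p3}, {44, 45} × {p2}, {44, 45} × {p3}, {43, 44, 45} × {p2}, {43, 44, 45} × {p3}, {44} × {p1, p2, p3}, {43, 44} × {p2, p3}, {44, 45} × {p2, p3}, {43, 44} × {p1, p2, p3}, {43, 44, 45} × {p2, p3}, {44, 45} × {p1, p2, p3}, {43, 44, 45} × {p1, p2, p3}}; |τ_{X×Y}| = 50.

Enumerate products U × V with U ∈ τ_X, V ∈ τ_Y (deduplicated):
  ∅ × ∅ = {} (∅)
  {44} × {p2} = {(44,p2)}
  {44} × {p3} = {(44,p3)}
  {43, 44} × {p2} = {(43,p2), (44,p2)}
  {43, 44} × {p3} = {(43,p3), (44,p3)}
  {44} × {p2, p3} = {(44,p2), (44,p3)}
  {44, 45} × {p2} = {(44,p2), (45,p2)}
  {44, 45} × {p3} = {(44,p3), (45,p3)}
  {43, 44, 45} × {p2} = {(43,p2), (44,p2), (45,p2)}
  {43, 44, 45} × {p3} = {(43,p3), (44,p3), (45,p3)}
  {44} × {p1, p2, p3} = {(44,p1), (44,p2), (44,p3)}
  {43, 44} × {p2, p3} = {(43,p2), (43,p3), (44,p2), (44,p3)}
  {44, 45} × {p2, p3} = {(44,p2), (44,p3), (45,p2), (45,p3)}
  {43, 44} × {p1, p2, p3} = {(43,p1), (43,p2), (43,p3), (44,p1), (44,p2), (44,p3)}
  {43, 44, 45} × {p2, p3} = {(43,p2), (43,p3), (44,p2), (44,p3), (45,p2), (45,p3)}
  {44, 45} × {p1, p2, p3} = {(44,p1), (44,p2), (44,p3), (45,p1), (45,p2), (45,p3)}
  {43, 44, 45} × {p1, p2, p3} = {(43,p1), (43,p2), (43,p3), (44,p1), (44,p2), (44,p3), (45,p1), (45,p2), (45,p3)}
These 17 distinct sets form the basis B.
Close under arbitrary unions to get τ_{X×Y}; counting gives |τ_{X×Y}| = 50.


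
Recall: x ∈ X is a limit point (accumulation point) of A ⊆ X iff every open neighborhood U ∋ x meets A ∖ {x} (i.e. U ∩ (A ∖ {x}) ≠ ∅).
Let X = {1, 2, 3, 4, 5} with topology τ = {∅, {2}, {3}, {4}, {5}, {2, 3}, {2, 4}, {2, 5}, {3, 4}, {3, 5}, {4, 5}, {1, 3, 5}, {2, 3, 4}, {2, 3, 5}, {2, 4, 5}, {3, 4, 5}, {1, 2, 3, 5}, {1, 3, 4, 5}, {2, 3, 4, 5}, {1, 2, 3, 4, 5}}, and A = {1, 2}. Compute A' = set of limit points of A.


A' = ∅

For each x ∈ X, list the open sets U ∈ τ with x ∈ U, then check whether U ∩ (A ∖ {x}) ≠ ∅ for every such U.
  x = 1: open {1, 3, 5} ∋ x has {1, 3, 5} ∩ (A ∖ {1}) = ∅, so x is NOT a limit point.
  x = 2: open {2} ∋ x has {2} ∩ (A ∖ {2}) = ∅, so x is NOT a limit point.
  x = 3: open {3} ∋ x has {3} ∩ (A ∖ {3}) = ∅, so x is NOT a limit point.
  x = 4: open {4} ∋ x has {4} ∩ (A ∖ {4}) = ∅, so x is NOT a limit point.
  x = 5: open {5} ∋ x has {5} ∩ (A ∖ {5}) = ∅, so x is NOT a limit point.
Collecting: A' = ∅.


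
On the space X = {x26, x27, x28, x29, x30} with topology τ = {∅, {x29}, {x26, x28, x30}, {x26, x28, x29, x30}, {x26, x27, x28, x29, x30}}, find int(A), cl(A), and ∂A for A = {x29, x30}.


int(A) = {x29}, cl(A) = {x26, x27, x28, x29, x30}, ∂A = {x26, x27, x28, x30}.

Closed sets in (X, τ) are complements of opens:
  closed(X, τ) = {∅, {x27}, {x27, x29}, {x26, x27, x28, x30}, {x26, x27, x28, x29, x30}}.
int(A) = ⋃ {U ∈ τ : U ⊆ A}. Opens contained in A: ∅, {x29}.
Taking the union of these: int(A) = {x29}.
cl(A) = ⋂ {C closed : A ⊆ C}. Closed sets containing A: {x26, x27, x28, x29, x30}.
Intersecting these: cl(A) = {x26, x27, x28, x29, x30}.
∂A = cl(A) ∖ int(A) = {x26, x27, x28, x29, x30} ∖ {x29} = {x26, x27, x28, x30}.


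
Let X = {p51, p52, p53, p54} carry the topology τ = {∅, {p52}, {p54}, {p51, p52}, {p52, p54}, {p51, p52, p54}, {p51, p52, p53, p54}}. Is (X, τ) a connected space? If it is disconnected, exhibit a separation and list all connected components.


(X, τ) is connected.

Find clopen sets (U ∈ τ with X ∖ U ∈ τ):
  U = ∅, X ∖ U = {p51, p52, p53, p54} — both open, so U is clopen.
  U = {p51, p52, p53, p54}, X ∖ U = ∅ — both open, so U is clopen.
Only trivial clopens (∅ and X) exist, so (X, τ) is connected.
Compute connected components by grouping points that agree on all clopens:
  component: {p51, p52, p53, p54}


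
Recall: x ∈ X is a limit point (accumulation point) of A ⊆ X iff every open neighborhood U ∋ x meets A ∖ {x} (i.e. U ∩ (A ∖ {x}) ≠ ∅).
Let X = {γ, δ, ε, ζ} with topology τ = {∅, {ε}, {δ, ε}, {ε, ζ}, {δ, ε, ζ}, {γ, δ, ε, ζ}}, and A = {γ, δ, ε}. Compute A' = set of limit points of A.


A' = {γ, δ, ζ}

For each x ∈ X, list the open sets U ∈ τ with x ∈ U, then check whether U ∩ (A ∖ {x}) ≠ ∅ for every such U.
  x = γ: opens ∋ x are {γ, δ, ε, ζ}; each meets A ∖ {γ}, so x IS a limit point.
  x = δ: opens ∋ x are {δ, ε}, {δ, ε, ζ}, {γ, δ, ε, ζ}; each meets A ∖ {δ}, so x IS a limit point.
  x = ε: open {ε} ∋ x has {ε} ∩ (A ∖ {ε}) = ∅, so x is NOT a limit point.
  x = ζ: opens ∋ x are {ε, ζ}, {δ, ε, ζ}, {γ, δ, ε, ζ}; each meets A ∖ {ζ}, so x IS a limit point.
Collecting: A' = {γ, δ, ζ}.


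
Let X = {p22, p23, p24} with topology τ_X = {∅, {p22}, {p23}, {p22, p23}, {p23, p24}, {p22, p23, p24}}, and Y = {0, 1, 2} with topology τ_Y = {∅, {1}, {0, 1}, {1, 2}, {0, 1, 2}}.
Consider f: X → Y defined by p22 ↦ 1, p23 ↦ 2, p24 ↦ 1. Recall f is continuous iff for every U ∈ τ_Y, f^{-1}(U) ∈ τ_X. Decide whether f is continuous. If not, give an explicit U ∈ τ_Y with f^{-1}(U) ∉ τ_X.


f is NOT continuous.

Compute f^{-1}(U) for each U ∈ τ_Y:
  U = ∅: f^{-1}(U) = ∅ ∈ τ_X ✓.
  U = {1}: f^{-1}(U) = {p22, p24} ∉ τ_X ✗.
  U = {0, 1}: f^{-1}(U) = {p22, p24} ∉ τ_X ✗.
  U = {1, 2}: f^{-1}(U) = {p22, p23, p24} ∈ τ_X ✓.
  U = {0, 1, 2}: f^{-1}(U) = {p22, p23, p24} ∈ τ_X ✓.
Found U = {1} with f^{-1}(U) = {p22, p24} not in τ_X. Therefore f is NOT continuous.


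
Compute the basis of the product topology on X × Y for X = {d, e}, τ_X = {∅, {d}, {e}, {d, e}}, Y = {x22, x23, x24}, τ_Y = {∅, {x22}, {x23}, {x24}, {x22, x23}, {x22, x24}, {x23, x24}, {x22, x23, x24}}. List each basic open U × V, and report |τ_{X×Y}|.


Basis B = {∅ × ∅, {d} × {x22}, {d} × {x23}, {d} × {x24}, {e} × {x22}, {e} × {x23}, {e} × {x24}, {d} × {x22, x23}, {d} × {x22, x24}, {d, e} × {x22}, {d} × {x23, x24}, {d, e} × {x23}, {d, e} × {x24}, {e} × {x22, x23}, {e} × {x22, x24}, {e} × {x23, x24}, {d} × {x22, x23, x24}, {e} × {x22, x23, x24}, {d, e} × {x22, x23}, {d, e} × {x22, x24}, {d, e} × {x23, x24}, {d, e} × {x22, x23, x24}}; |τ_{X×Y}| = 64.

Enumerate products U × V with U ∈ τ_X, V ∈ τ_Y (deduplicated):
  ∅ × ∅ = {} (∅)
  {d} × {x22} = {(d,x22)}
  {d} × {x23} = {(d,x23)}
  {d} × {x24} = {(d,x24)}
  {e} × {x22} = {(e,x22)}
  {e} × {x23} = {(e,x23)}
  {e} × {x24} = {(e,x24)}
  {d} × {x22, x23} = {(d,x22), (d,x23)}
  {d} × {x22, x24} = {(d,x22), (d,x24)}
  {d, e} × {x22} = {(d,x22), (e,x22)}
  {d} × {x23, x24} = {(d,x23), (d,x24)}
  {d, e} × {x23} = {(d,x23), (e,x23)}
  {d, e} × {x24} = {(d,x24), (e,x24)}
  {e} × {x22, x23} = {(e,x22), (e,x23)}
  {e} × {x22, x24} = {(e,x22), (e,x24)}
  {e} × {x23, x24} = {(e,x23), (e,x24)}
  {d} × {x22, x23, x24} = {(d,x22), (d,x23), (d,x24)}
  {e} × {x22, x23, x24} = {(e,x22), (e,x23), (e,x24)}
  {d, e} × {x22, x23} = {(d,x22), (d,x23), (e,x22), (e,x23)}
  {d, e} × {x22, x24} = {(d,x22), (d,x24), (e,x22), (e,x24)}
  {d, e} × {x23, x24} = {(d,x23), (d,x24), (e,x23), (e,x24)}
  {d, e} × {x22, x23, x24} = {(d,x22), (d,x23), (d,x24), (e,x22), (e,x23), (e,x24)}
These 22 distinct sets form the basis B.
Close under arbitrary unions to get τ_{X×Y}; counting gives |τ_{X×Y}| = 64.


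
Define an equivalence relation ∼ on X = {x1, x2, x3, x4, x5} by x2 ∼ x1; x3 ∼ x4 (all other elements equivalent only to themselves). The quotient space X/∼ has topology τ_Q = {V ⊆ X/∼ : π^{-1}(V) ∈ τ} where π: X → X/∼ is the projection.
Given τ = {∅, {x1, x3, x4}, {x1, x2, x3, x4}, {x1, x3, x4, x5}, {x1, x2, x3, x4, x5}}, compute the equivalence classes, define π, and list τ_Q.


X/∼ = {[x1=x2], [x3=x4], [x5]}; |τ_Q| = 3.

Equivalence classes: [x1=x2], [x3=x4], [x5].
Quotient map π: X → X/∼ sends x1 ↦ [x1=x2], x2 ↦ [x1=x2], x3 ↦ [x3=x4], x4 ↦ [x3=x4], x5 ↦ [x5].
For each subset V ⊆ X/∼, compute π^{-1}(V) ⊆ X and check whether π^{-1}(V) ∈ τ. V is open in τ_Q iff π^{-1}(V) ∈ τ.
  V = {}: π^{-1}(V) = ∅ ∈ τ ✓.
  V = {[x1=x2]}: π^{-1}(V) = {x1, x2} ∉ τ ✗.
  V = {[x3=x4]}: π^{-1}(V) = {x3, x4} ∉ τ ✗.
  V = {[x1=x2], [x3=x4]}: π^{-1}(V) = {x1, x2, x3, x4} ∈ τ ✓.
  V = {[x5]}: π^{-1}(V) = {x5} ∉ τ ✗.
  V = {[x1=x2], [x5]}: π^{-1}(V) = {x1, x2, x5} ∉ τ ✗.
  V = {[x3=x4], [x5]}: π^{-1}(V) = {x3, x4, x5} ∉ τ ✗.
  V = {[x1=x2], [x3=x4], [x5]}: π^{-1}(V) = {x1, x2, x3, x4, x5} ∈ τ ✓.
Open sets in the quotient: τ_Q = {{}, {[x1=x2], [x3=x4]}, {[x1=x2], [x3=x4], [x5]}} (3 elements).


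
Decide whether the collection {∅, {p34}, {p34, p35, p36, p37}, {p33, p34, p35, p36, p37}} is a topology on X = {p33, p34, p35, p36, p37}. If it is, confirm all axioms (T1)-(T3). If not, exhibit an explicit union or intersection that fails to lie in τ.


τ IS a topology on X.

Axiom (T1): ∅ ∈ τ? Yes; X ∈ τ? Yes.
Axiom (T2/T3): check pairwise unions and intersections of members of τ.
All pairwise intersections and unions checked — each lies in τ. Therefore τ satisfies (T1), (T2), (T3): it IS a topology on X.


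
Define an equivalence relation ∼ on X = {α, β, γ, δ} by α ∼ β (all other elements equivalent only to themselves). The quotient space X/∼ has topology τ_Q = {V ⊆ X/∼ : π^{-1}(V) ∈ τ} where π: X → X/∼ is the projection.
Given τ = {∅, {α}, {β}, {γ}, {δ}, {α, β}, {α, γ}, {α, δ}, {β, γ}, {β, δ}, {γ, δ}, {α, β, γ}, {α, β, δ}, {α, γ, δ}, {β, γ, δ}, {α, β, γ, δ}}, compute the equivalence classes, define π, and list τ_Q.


X/∼ = {[α=β], [γ], [δ]}; |τ_Q| = 8.

Equivalence classes: [α=β], [γ], [δ].
Quotient map π: X → X/∼ sends α ↦ [α=β], β ↦ [α=β], γ ↦ [γ], δ ↦ [δ].
For each subset V ⊆ X/∼, compute π^{-1}(V) ⊆ X and check whether π^{-1}(V) ∈ τ. V is open in τ_Q iff π^{-1}(V) ∈ τ.
  V = {}: π^{-1}(V) = ∅ ∈ τ ✓.
  V = {[α=β]}: π^{-1}(V) = {α, β} ∈ τ ✓.
  V = {[γ]}: π^{-1}(V) = {γ} ∈ τ ✓.
  V = {[α=β], [γ]}: π^{-1}(V) = {α, β, γ} ∈ τ ✓.
  V = {[δ]}: π^{-1}(V) = {δ} ∈ τ ✓.
  V = {[α=β], [δ]}: π^{-1}(V) = {α, β, δ} ∈ τ ✓.
  V = {[γ], [δ]}: π^{-1}(V) = {γ, δ} ∈ τ ✓.
  V = {[α=β], [γ], [δ]}: π^{-1}(V) = {α, β, γ, δ} ∈ τ ✓.
Open sets in the quotient: τ_Q = {{}, {[α=β]}, {[γ]}, {[α=β], [γ]}, {[δ]}, {[α=β], [δ]}, {[γ], [δ]}, {[α=β], [γ], [δ]}} (8 elements).
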